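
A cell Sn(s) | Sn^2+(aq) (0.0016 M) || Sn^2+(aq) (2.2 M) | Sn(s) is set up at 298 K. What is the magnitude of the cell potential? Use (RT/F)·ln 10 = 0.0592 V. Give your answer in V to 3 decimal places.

0.093 V

For a concentration cell E°cell = 0, since both electrodes use the same couple.
The compartment with the higher Sn^2+(aq) concentration (2.2 M) acts as the cathode; ions are reduced there and produced at the dilute (0.0016 M) anode.
With n = 2, Ecell = −(0.0592/2)·log([dilute]/[conc]) = −(0.0592/2)·log(0.0016/2.2) = +0.093 V.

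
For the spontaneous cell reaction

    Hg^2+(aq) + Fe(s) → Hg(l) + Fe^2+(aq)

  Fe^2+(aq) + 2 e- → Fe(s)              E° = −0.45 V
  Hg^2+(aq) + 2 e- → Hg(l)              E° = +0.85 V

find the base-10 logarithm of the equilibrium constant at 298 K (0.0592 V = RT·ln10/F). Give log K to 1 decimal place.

The Hg²⁺/Hg couple is reduced (cathode); E°cell = +0.85 − (−0.45) = +1.30 V with n = 2.
At equilibrium E = 0, so log K = nE°cell / 0.0592 = (2)(+1.30) / 0.0592 = 43.9.

log K = 43.9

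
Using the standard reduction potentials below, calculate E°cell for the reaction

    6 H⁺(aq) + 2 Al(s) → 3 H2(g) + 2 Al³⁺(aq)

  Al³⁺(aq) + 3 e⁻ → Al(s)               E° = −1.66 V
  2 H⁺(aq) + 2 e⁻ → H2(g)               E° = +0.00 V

+1.66 V

H⁺(aq) gains electrons, so the 2H⁺/H₂ couple is the cathode; the Al³⁺/Al couple is the anode.
E°cell = E°(cathode) − E°(anode) = +0.00 − (−1.66) = +1.66 V.
The positive value indicates the reaction is spontaneous as written.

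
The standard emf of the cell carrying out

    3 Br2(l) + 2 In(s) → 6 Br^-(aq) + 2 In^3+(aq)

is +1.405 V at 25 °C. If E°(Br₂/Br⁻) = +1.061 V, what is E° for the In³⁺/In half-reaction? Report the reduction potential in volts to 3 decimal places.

In the reaction as written the Br₂/Br⁻ couple is reduced (cathode) and In³⁺/In is oxidized (anode), so E°cell = E°(Br₂/Br⁻) − E°(In³⁺/In).
E°(In³⁺/In) = E°(cathode) − E°cell = +1.061 − (+1.405) = −0.344 V.

−0.344 V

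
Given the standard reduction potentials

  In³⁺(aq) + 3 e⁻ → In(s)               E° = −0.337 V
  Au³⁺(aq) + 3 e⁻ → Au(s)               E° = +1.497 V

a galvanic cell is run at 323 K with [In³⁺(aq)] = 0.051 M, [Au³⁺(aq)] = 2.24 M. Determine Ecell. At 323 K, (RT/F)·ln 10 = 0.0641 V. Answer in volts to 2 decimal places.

Au³⁺/Au is reduced (cathode, E° = +1.497 V) and In³⁺/In is oxidized (anode).
E°cell = E°cat − E°an = +1.497 − (−0.337) = +1.834 V; n = 3.
For the overall reaction Au³⁺(aq) + In(s) → Au(s) + In³⁺(aq), Q = [In³⁺(aq)] / [Au³⁺(aq)] = 0.0228, giving log Q = −1.643.
By the Nernst equation, E = +1.834 − (0.0641/3)·(−1.643) = +1.87 V.

+1.87 V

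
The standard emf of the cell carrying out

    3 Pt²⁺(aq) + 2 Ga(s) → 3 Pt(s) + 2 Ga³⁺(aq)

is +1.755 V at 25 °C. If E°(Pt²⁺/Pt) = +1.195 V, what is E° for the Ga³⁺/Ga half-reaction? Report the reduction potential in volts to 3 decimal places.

In the reaction as written the Pt²⁺/Pt couple is reduced (cathode) and Ga³⁺/Ga is oxidized (anode), so E°cell = E°(Pt²⁺/Pt) − E°(Ga³⁺/Ga).
E°(Ga³⁺/Ga) = E°(cathode) − E°cell = +1.195 − (+1.755) = −0.560 V.

−0.560 V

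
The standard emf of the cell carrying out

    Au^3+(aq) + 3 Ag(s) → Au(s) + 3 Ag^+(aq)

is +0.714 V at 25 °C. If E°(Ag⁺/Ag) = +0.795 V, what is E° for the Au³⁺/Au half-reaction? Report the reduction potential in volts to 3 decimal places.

In the reaction as written the Au³⁺/Au couple is reduced (cathode) and Ag⁺/Ag is oxidized (anode), so E°cell = E°(Au³⁺/Au) − E°(Ag⁺/Ag).
E°(Au³⁺/Au) = E°cell + E°(anode) = +0.714 + (+0.795) = +1.509 V.

+1.509 V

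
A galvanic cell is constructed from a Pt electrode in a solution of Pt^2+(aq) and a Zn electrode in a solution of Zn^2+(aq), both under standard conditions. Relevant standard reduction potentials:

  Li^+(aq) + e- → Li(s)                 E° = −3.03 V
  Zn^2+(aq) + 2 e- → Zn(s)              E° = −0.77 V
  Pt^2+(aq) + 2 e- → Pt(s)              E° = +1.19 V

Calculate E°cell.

Of the two couples in this cell, the one with the more positive reduction potential is reduced at the cathode: here that is Pt²⁺/Pt (+1.19 V); Zn²⁺/Zn (−0.77 V) is the anode.
E°cell = E°(cathode) − E°(anode) = +1.19 − (−0.77) = +1.96 V.

+1.96 V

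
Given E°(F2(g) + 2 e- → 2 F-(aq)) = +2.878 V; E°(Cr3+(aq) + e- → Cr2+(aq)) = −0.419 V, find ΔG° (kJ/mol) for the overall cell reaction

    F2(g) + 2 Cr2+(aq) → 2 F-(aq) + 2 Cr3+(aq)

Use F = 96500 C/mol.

−636 kJ/mol

In the reaction as written F2(g) is reduced, so the F₂/F⁻ couple is the cathode and Cr³⁺/Cr²⁺ is the anode.
E°cell = +2.878 − (−0.419) = +3.297 V; balancing electrons gives n = 2.
ΔG° = −nFE°cell = −(2)(96500)(+3.297) J/mol = −636 kJ/mol.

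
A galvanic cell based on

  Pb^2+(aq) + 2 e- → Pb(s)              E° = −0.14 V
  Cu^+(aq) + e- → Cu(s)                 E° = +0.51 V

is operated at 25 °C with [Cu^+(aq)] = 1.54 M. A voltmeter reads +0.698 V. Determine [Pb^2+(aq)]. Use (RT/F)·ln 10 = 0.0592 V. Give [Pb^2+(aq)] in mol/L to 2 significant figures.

With Cu⁺/Cu at the cathode and Pb²⁺/Pb at the anode, E°cell = +0.51 − (−0.14) = +0.65 V (n = 2).
From the Nernst equation, log Q = n(E° − E)/0.0592 = 2·(+0.65 − (+0.698))/0.0592 = −1.622.
The balanced reaction is 2 Cu^+(aq) + Pb(s) → 2 Cu(s) + Pb^2+(aq), so Q = [Pb^2+(aq)] / [Cu^+(aq)]^2.
Substituting the known concentrations and solving, log [Pb^2+(aq)] = −1.247 and [Pb^2+(aq)] = 0.057 M.

0.057 M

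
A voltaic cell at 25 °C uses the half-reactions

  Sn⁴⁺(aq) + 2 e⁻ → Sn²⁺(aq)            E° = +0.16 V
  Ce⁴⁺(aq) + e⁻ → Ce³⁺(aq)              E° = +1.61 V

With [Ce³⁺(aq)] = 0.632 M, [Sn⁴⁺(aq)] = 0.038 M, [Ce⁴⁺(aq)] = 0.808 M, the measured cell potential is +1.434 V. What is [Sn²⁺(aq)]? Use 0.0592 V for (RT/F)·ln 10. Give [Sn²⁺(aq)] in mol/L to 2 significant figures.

0.0067 M

With Ce⁴⁺/Ce³⁺ at the cathode and Sn⁴⁺/Sn²⁺ at the anode, E°cell = +1.61 − (+0.16) = +1.45 V (n = 2).
From the Nernst equation, log Q = n(E° − E)/0.0592 = 2·(+1.45 − (+1.434))/0.0592 = 0.541.
For 2 Ce⁴⁺(aq) + Sn²⁺(aq) → 2 Ce³⁺(aq) + Sn⁴⁺(aq), the reaction quotient is Q = ([Ce³⁺(aq)]^2·[Sn⁴⁺(aq)]) / ([Ce⁴⁺(aq)]^2·[Sn²⁺(aq)]).
Solving for the unknown gives log [Sn²⁺(aq)] = −2.175, so [Sn²⁺(aq)] ≈ 0.0067 M.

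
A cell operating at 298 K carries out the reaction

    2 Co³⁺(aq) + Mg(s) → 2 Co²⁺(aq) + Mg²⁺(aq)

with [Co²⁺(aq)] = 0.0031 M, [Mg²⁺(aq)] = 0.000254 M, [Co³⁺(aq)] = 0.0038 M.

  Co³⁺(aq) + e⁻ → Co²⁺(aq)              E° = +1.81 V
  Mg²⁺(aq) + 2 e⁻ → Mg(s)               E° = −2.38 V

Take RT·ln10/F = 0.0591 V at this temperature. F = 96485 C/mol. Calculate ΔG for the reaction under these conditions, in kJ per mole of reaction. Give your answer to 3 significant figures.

−830 kJ/mol

With Co³⁺/Co²⁺ reduced at the cathode, E°cell = +1.81 − (−2.38) = +4.19 V and n = 2.
The reaction quotient is ([Co²⁺(aq)]^2·[Mg²⁺(aq)]) / [Co³⁺(aq)]^2 = 0.000169; by Nernst, E = +4.19 − (0.0591/2)(−3.772) = +4.3015 V.
Then ΔG = −nFE = −2 × 96485 × +4.3015 J/mol = −830 kJ/mol.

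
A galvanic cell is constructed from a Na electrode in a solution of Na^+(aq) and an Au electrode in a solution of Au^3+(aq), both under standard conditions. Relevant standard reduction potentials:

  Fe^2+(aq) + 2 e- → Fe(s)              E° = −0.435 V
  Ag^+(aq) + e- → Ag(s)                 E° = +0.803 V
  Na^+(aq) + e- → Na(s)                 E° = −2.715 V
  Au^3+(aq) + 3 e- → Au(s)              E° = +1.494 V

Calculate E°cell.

The Au³⁺/Au couple has the higher E°, so Au ion is reduced (cathode) and Na is oxidized (anode).
E°cell = E°(cathode) − E°(anode) = +1.494 − (−2.715) = +4.209 V.

+4.209 V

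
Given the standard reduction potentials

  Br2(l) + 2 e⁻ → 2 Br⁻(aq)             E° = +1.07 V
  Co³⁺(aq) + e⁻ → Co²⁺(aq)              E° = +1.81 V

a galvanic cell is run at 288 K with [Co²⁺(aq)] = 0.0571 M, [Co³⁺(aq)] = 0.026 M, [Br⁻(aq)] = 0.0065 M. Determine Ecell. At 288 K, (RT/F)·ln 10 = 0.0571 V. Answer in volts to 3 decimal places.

+0.596 V

Since E°(Co³⁺/Co²⁺) > E°(Br₂/Br⁻), Co³⁺/Co²⁺ serves as the cathode.
E°cell = +1.81 − (+1.07) = +0.74 V, with n = 2 electrons transferred.
Balancing gives 2 Co³⁺(aq) + 2 Br⁻(aq) → 2 Co²⁺(aq) + Br2(l); hence Q = [Co²⁺(aq)]^2 / ([Co³⁺(aq)]^2·[Br⁻(aq)]^2) = 1.14×10^5 (log Q = 5.057).
Applying E = E° − (RT ln10/nF)·log Q gives +0.74 − (0.0571/2)(5.057) = +0.596 V.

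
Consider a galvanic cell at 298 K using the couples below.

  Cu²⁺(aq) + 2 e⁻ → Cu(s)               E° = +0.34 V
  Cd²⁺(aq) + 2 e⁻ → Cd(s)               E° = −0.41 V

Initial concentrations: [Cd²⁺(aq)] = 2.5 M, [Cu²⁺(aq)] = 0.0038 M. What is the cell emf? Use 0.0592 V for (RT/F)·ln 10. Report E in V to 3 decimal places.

The Cu²⁺/Cu couple has the more positive E°, so it is the cathode; Cd²⁺/Cd is the anode.
E°cell = E°cat − E°an = +0.34 − (−0.41) = +0.75 V; n = 2.
For the overall reaction Cu²⁺(aq) + Cd(s) → Cu(s) + Cd²⁺(aq), Q = [Cd²⁺(aq)] / [Cu²⁺(aq)] = 658, giving log Q = 2.818.
E = E° − (0.0592/n)·log Q = +0.75 − (0.0592/2)(2.818) = +0.667 V.

+0.667 V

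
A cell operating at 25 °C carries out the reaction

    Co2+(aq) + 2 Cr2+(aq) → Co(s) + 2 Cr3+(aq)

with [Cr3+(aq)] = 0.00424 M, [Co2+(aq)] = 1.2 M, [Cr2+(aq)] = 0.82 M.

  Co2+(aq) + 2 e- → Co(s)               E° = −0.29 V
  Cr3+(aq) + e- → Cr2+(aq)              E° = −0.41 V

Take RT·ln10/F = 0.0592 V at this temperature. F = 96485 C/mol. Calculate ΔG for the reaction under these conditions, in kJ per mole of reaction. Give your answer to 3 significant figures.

With Co²⁺/Co reduced at the cathode, E°cell = −0.29 − (−0.41) = +0.12 V and n = 2.
Here Q = [Cr3+(aq)]^2 / ([Co2+(aq)]·[Cr2+(aq)]^2) = 2.23×10^−5 (log Q = −4.652), giving E = +0.12 − (0.0592/2)·(−4.652) = +0.2577 V.
ΔG = −nFE = −(2)(96485)(+0.2577) J/mol = −49.7 kJ/mol.

−49.7 kJ/mol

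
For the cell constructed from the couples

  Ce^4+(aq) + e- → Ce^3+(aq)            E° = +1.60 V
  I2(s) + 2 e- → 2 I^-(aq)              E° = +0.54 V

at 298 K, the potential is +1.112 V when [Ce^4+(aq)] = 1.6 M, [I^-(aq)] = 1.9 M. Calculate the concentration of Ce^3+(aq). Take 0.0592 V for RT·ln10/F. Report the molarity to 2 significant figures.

The Ce⁴⁺/Ce³⁺ couple has the larger reduction potential, so it is the cathode: E°cell = +1.60 − (+0.54) = +1.06 V and n = 2.
From the Nernst equation, log Q = n(E° − E)/0.0592 = 2·(+1.06 − (+1.112))/0.0592 = −1.757.
For 2 Ce^4+(aq) + 2 I^-(aq) → 2 Ce^3+(aq) + I2(s), the reaction quotient is Q = [Ce^3+(aq)]^2 / ([Ce^4+(aq)]^2·[I^-(aq)]^2).
Solving for the unknown gives log [Ce^3+(aq)] = −0.396, so [Ce^3+(aq)] ≈ 0.40 M.

0.40 M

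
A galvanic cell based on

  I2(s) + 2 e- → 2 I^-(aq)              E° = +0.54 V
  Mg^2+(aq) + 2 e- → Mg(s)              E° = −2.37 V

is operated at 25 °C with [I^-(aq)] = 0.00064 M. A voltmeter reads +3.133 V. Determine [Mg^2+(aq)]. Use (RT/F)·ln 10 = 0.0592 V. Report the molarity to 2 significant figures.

0.071 M

With I₂/I⁻ at the cathode and Mg²⁺/Mg at the anode, E°cell = +0.54 − (−2.37) = +2.91 V (n = 2).
Since E = E° − (0.0592/n)·log Q, log Q = n(E° − E)/0.0592 = −7.534.
For I2(s) + Mg(s) → 2 I^-(aq) + Mg^2+(aq), the reaction quotient is Q = [I^-(aq)]^2·[Mg^2+(aq)].
Substituting the known concentrations and solving, log [Mg^2+(aq)] = −1.146 and [Mg^2+(aq)] = 0.071 M.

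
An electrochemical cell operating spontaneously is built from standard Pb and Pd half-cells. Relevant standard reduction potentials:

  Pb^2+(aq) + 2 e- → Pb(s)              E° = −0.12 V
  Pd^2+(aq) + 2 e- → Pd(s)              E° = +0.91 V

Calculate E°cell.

+1.03 V

The Pd²⁺/Pd couple has the higher E°, so Pd ion is reduced (cathode) and Pb is oxidized (anode).
E°cell = E°(cathode) − E°(anode) = +0.91 − (−0.12) = +1.03 V.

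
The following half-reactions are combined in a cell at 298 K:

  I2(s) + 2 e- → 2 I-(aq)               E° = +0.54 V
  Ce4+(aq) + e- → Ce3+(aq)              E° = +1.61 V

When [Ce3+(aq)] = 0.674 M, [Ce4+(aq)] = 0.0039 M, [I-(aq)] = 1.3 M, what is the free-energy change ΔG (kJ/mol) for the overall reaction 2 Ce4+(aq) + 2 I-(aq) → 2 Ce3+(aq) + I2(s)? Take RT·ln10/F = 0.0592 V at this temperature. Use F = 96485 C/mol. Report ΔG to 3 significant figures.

With Ce⁴⁺/Ce³⁺ reduced at the cathode, E°cell = +1.61 − (+0.54) = +1.07 V and n = 2.
Here Q = [Ce3+(aq)]^2 / ([Ce4+(aq)]^2·[I-(aq)]^2) = 1.77×10^4 (log Q = 4.247), giving E = +1.07 − (0.0592/2)·(4.247) = +0.9443 V.
Then ΔG = −nFE = −2 × 96485 × +0.9443 J/mol = −182 kJ/mol.

−182 kJ/mol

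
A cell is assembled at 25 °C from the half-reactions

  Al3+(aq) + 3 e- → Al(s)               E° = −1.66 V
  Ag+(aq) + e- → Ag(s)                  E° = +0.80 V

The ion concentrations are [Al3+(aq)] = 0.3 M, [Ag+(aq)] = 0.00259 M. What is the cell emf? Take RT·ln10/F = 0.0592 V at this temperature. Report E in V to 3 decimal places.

Ag⁺/Ag is reduced (cathode, E° = +0.80 V) and Al³⁺/Al is oxidized (anode).
The standard potential is +0.80 − (−1.66) = +2.46 V and the balanced reaction transfers n = 3 electrons.
For the overall reaction 3 Ag+(aq) + Al(s) → 3 Ag(s) + Al3+(aq), Q = [Al3+(aq)] / [Ag+(aq)]^3 = 1.73×10^7, giving log Q = 7.237.
Applying E = E° − (RT ln10/nF)·log Q gives +2.46 − (0.0592/3)(7.237) = +2.317 V.

+2.317 V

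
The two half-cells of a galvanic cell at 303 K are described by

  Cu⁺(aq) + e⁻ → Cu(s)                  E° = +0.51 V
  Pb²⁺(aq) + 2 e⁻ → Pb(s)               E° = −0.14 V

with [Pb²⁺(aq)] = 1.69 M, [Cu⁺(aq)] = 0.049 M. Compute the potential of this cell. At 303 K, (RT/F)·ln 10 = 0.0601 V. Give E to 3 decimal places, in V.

The Cu⁺/Cu couple has the more positive E°, so it is the cathode; Pb²⁺/Pb is the anode.
E°cell = E°cat − E°an = +0.51 − (−0.14) = +0.65 V; n = 2.
Balancing gives 2 Cu⁺(aq) + Pb(s) → 2 Cu(s) + Pb²⁺(aq); hence Q = [Pb²⁺(aq)] / [Cu⁺(aq)]^2 = 704 (log Q = 2.847).
By the Nernst equation, E = +0.65 − (0.0601/2)·(2.847) = +0.564 V.

+0.564 V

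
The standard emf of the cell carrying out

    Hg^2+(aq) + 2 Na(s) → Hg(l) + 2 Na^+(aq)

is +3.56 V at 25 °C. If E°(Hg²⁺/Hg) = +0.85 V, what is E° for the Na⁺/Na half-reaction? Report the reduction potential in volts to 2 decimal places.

−2.71 V

In the reaction as written the Hg²⁺/Hg couple is reduced (cathode) and Na⁺/Na is oxidized (anode), so E°cell = E°(Hg²⁺/Hg) − E°(Na⁺/Na).
E°(Na⁺/Na) = E°(cathode) − E°cell = +0.85 − (+3.56) = −2.71 V.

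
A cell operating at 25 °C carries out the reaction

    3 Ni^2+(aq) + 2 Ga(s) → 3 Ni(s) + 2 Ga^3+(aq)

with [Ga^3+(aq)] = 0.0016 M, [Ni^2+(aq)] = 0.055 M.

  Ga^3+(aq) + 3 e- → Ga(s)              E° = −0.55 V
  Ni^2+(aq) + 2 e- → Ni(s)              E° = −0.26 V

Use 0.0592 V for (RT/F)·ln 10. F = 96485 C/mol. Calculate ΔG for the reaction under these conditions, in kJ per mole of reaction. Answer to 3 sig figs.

E°cell = −0.26 − (−0.55) = +0.29 V; the balanced reaction transfers n = 6 electrons.
The reaction quotient is [Ga^3+(aq)]^2 / [Ni^2+(aq)]^3 = 0.0154; by Nernst, E = +0.29 − (0.0592/6)(−1.813) = +0.3079 V.
Finally ΔG = −nFE = −(6)(96485 C/mol)(+0.3079 V) = −178 kJ/mol.

−178 kJ/mol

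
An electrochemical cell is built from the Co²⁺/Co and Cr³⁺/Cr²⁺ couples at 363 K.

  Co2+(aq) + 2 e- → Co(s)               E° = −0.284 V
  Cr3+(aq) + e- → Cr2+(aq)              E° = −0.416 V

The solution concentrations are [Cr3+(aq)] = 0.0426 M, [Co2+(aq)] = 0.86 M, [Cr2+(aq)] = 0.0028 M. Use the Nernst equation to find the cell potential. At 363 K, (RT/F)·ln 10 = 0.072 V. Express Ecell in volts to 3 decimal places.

+0.045 V

Since E°(Co²⁺/Co) > E°(Cr³⁺/Cr²⁺), Co²⁺/Co serves as the cathode.
E°cell = E°cat − E°an = −0.284 − (−0.416) = +0.132 V; n = 2.
The balanced reaction is Co2+(aq) + 2 Cr2+(aq) → Co(s) + 2 Cr3+(aq), so Q = [Cr3+(aq)]^2 / ([Co2+(aq)]·[Cr2+(aq)]^2) = 269 and log Q = 2.430.
Applying E = E° − (RT ln10/nF)·log Q gives +0.132 − (0.072/2)(2.430) = +0.045 V.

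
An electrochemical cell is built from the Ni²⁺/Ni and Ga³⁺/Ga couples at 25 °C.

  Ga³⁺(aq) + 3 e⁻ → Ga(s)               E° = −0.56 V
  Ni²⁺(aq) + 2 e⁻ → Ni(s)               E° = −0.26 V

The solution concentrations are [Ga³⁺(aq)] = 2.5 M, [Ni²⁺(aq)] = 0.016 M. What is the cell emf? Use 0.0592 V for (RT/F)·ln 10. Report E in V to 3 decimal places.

Since E°(Ni²⁺/Ni) > E°(Ga³⁺/Ga), Ni²⁺/Ni serves as the cathode.
E°cell = −0.26 − (−0.56) = +0.30 V, with n = 6 electrons transferred.
Balancing gives 3 Ni²⁺(aq) + 2 Ga(s) → 3 Ni(s) + 2 Ga³⁺(aq); hence Q = [Ga³⁺(aq)]^2 / [Ni²⁺(aq)]^3 = 1.53×10^6 (log Q = 6.184).
E = E° − (0.0592/n)·log Q = +0.30 − (0.0592/6)(6.184) = +0.239 V.

+0.239 V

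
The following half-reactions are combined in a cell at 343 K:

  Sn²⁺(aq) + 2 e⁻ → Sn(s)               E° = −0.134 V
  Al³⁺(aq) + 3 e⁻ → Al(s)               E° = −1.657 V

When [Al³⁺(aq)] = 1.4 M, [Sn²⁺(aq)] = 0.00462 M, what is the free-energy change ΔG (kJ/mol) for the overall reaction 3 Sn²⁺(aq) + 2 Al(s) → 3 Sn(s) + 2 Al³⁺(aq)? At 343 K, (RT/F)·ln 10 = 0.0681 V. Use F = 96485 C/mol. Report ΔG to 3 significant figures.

With Sn²⁺/Sn reduced at the cathode, E°cell = −0.134 − (−1.657) = +1.523 V and n = 6.
The reaction quotient is [Al³⁺(aq)]^2 / [Sn²⁺(aq)]^3 = 1.99×10^7; by Nernst, E = +1.523 − (0.0681/6)(7.298) = +1.4402 V.
ΔG = −nFE = −(6)(96485)(+1.4402) J/mol = −834 kJ/mol.

−834 kJ/mol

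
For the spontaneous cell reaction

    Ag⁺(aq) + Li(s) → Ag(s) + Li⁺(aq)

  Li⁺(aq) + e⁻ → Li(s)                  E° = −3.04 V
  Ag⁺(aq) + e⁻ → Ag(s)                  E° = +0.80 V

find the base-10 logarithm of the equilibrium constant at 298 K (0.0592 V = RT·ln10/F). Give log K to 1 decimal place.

The Ag⁺/Ag couple is reduced (cathode); E°cell = +0.80 − (−3.04) = +3.84 V with n = 1.
At equilibrium E = 0, so log K = nE°cell / 0.0592 = (1)(+3.84) / 0.0592 = 64.9.

log K = 64.9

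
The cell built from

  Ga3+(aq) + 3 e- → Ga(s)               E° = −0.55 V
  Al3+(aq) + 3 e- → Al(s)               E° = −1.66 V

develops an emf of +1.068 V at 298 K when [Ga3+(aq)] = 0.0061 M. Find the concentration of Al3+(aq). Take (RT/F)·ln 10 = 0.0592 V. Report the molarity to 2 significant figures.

0.82 M

The Ga³⁺/Ga couple has the larger reduction potential, so it is the cathode: E°cell = −0.55 − (−1.66) = +1.11 V and n = 3.
From the Nernst equation, log Q = n(E° − E)/0.0592 = 3·(+1.11 − (+1.068))/0.0592 = 2.128.
Balancing electrons gives Ga3+(aq) + Al(s) → Ga(s) + Al3+(aq); thus Q = [Al3+(aq)] / [Ga3+(aq)].
Isolating [Al3+(aq)] in Q = 10^{2.128} yields log [Al3+(aq)] = −0.087, i.e. 0.82 M.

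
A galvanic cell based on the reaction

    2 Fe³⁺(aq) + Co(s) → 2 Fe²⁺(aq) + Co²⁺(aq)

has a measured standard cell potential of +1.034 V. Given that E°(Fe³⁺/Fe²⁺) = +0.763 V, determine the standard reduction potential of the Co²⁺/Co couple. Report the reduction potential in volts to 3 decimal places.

−0.271 V

In the reaction as written the Fe³⁺/Fe²⁺ couple is reduced (cathode) and Co²⁺/Co is oxidized (anode), so E°cell = E°(Fe³⁺/Fe²⁺) − E°(Co²⁺/Co).
E°(Co²⁺/Co) = E°(cathode) − E°cell = +0.763 − (+1.034) = −0.271 V.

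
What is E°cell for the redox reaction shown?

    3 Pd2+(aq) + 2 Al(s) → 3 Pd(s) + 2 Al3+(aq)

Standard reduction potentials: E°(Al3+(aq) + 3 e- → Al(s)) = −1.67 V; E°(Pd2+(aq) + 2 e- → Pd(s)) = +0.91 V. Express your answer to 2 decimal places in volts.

+2.58 V

In the reaction as written, Pd2+(aq) is reduced (cathode) and Al3+(aq) is produced by oxidation at the anode.
E°cell = E°(cathode) − E°(anode) = +0.91 − (−1.67) = +2.58 V.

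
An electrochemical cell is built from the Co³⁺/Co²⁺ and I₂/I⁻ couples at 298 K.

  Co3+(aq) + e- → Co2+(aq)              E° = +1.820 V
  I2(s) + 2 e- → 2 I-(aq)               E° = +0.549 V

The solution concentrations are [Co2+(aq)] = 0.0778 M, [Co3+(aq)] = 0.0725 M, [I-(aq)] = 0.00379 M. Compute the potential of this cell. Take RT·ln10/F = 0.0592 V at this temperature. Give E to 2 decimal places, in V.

Co³⁺/Co²⁺ is reduced (cathode, E° = +1.820 V) and I₂/I⁻ is oxidized (anode).
E°cell = +1.820 − (+0.549) = +1.271 V, with n = 2 electrons transferred.
Balancing gives 2 Co3+(aq) + 2 I-(aq) → 2 Co2+(aq) + I2(s); hence Q = [Co2+(aq)]^2 / ([Co3+(aq)]^2·[I-(aq)]^2) = 8.02×10^4 (log Q = 4.904).
By the Nernst equation, E = +1.271 − (0.0592/2)·(4.904) = +1.13 V.

+1.13 V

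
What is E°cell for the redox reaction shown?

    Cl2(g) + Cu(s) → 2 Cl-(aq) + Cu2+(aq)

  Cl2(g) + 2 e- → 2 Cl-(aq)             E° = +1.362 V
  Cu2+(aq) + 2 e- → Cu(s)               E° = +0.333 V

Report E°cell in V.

+1.029 V

Cl2(g) gains electrons, so the Cl₂/Cl⁻ couple is the cathode; the Cu²⁺/Cu couple is the anode.
E°cell = E°(cathode) − E°(anode) = +1.362 − (+0.333) = +1.029 V.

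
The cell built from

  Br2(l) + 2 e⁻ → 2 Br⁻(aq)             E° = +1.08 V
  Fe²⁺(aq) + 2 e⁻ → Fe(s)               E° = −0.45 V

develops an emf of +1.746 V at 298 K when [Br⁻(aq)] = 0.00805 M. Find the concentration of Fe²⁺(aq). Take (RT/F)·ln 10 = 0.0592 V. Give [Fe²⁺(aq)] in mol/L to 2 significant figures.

0.00078 M

The Br₂/Br⁻ couple has the larger reduction potential, so it is the cathode: E°cell = +1.08 − (−0.45) = +1.53 V and n = 2.
From the Nernst equation, log Q = n(E° − E)/0.0592 = 2·(+1.53 − (+1.746))/0.0592 = −7.297.
The balanced reaction is Br2(l) + Fe(s) → 2 Br⁻(aq) + Fe²⁺(aq), so Q = [Br⁻(aq)]^2·[Fe²⁺(aq)].
Isolating [Fe²⁺(aq)] in Q = 10^{−7.297} yields log [Fe²⁺(aq)] = −3.109, i.e. 0.00078 M.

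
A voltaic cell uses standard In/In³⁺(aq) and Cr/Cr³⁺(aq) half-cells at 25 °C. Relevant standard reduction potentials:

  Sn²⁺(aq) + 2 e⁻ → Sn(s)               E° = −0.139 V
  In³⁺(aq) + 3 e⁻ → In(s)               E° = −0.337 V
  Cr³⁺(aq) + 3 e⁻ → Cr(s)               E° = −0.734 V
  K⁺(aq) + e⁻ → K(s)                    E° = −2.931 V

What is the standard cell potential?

+0.397 V

The In³⁺/In couple has the higher E°, so In ion is reduced (cathode) and Cr is oxidized (anode).
E°cell = E°(cathode) − E°(anode) = −0.337 − (−0.734) = +0.397 V.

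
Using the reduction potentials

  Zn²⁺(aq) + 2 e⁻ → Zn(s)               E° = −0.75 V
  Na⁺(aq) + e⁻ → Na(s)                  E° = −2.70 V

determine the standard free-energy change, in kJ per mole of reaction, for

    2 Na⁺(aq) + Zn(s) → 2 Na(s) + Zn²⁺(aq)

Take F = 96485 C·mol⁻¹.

+376 kJ/mol

In the reaction as written Na⁺(aq) is reduced, so the Na⁺/Na couple is the cathode and Zn²⁺/Zn is the anode.
E°cell = −2.70 − (−0.75) = −1.95 V; balancing electrons gives n = 2.
ΔG° = −nFE°cell = −(2)(96485)(−1.95) J/mol = +376 kJ/mol.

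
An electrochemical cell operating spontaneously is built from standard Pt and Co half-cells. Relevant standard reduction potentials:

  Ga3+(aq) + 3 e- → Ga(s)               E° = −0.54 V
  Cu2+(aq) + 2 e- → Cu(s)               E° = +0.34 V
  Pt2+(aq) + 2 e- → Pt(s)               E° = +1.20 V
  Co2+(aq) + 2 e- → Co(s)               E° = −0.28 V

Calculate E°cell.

+1.48 V

The Pt²⁺/Pt couple has the higher E°, so Pt ion is reduced (cathode) and Co is oxidized (anode).
E°cell = E°(cathode) − E°(anode) = +1.20 − (−0.28) = +1.48 V.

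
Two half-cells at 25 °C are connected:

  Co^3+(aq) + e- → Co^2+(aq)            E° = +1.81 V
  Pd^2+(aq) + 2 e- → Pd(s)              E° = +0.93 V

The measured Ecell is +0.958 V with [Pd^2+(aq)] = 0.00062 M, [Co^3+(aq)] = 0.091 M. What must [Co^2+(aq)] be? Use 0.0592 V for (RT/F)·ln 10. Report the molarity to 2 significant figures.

With Co³⁺/Co²⁺ at the cathode and Pd²⁺/Pd at the anode, E°cell = +1.81 − (+0.93) = +0.88 V (n = 2).
From the Nernst equation, log Q = n(E° − E)/0.0592 = 2·(+0.88 − (+0.958))/0.0592 = −2.635.
Balancing electrons gives 2 Co^3+(aq) + Pd(s) → 2 Co^2+(aq) + Pd^2+(aq); thus Q = ([Co^2+(aq)]^2·[Pd^2+(aq)]) / [Co^3+(aq)]^2.
Solving for the unknown gives log [Co^2+(aq)] = −0.755, so [Co^2+(aq)] ≈ 0.18 M.

0.18 M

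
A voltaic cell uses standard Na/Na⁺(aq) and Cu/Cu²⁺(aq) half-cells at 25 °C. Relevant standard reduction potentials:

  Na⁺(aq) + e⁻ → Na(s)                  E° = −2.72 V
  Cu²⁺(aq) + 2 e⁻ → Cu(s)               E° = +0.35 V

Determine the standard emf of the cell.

Of the two couples in this cell, the one with the more positive reduction potential is reduced at the cathode: here that is Cu²⁺/Cu (+0.35 V); Na⁺/Na (−2.72 V) is the anode.
E°cell = E°(cathode) − E°(anode) = +0.35 − (−2.72) = +3.07 V.

+3.07 V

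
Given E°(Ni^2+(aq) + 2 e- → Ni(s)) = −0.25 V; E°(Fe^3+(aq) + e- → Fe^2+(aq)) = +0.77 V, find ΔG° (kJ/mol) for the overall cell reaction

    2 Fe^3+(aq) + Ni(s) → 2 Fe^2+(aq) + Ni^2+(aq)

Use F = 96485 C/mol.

In the reaction as written Fe^3+(aq) is reduced, so the Fe³⁺/Fe²⁺ couple is the cathode and Ni²⁺/Ni is the anode.
E°cell = +0.77 − (−0.25) = +1.02 V; balancing electrons gives n = 2.
ΔG° = −nFE°cell = −(2)(96485)(+1.02) J/mol = −197 kJ/mol.

−197 kJ/mol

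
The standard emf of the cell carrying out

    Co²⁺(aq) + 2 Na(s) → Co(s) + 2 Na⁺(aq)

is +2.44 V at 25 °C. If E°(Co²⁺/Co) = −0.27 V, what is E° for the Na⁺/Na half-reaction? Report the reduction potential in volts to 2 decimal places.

−2.71 V

In the reaction as written the Co²⁺/Co couple is reduced (cathode) and Na⁺/Na is oxidized (anode), so E°cell = E°(Co²⁺/Co) − E°(Na⁺/Na).
E°(Na⁺/Na) = E°(cathode) − E°cell = −0.27 − (+2.44) = −2.71 V.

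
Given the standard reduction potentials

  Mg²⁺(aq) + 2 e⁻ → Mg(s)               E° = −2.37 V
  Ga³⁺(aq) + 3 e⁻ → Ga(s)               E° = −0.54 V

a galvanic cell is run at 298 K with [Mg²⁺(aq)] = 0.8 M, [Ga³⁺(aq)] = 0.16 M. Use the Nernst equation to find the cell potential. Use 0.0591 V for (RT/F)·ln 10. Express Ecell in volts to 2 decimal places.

The Ga³⁺/Ga couple has the more positive E°, so it is the cathode; Mg²⁺/Mg is the anode.
E°cell = −0.54 − (−2.37) = +1.83 V, with n = 6 electrons transferred.
For the overall reaction 2 Ga³⁺(aq) + 3 Mg(s) → 2 Ga(s) + 3 Mg²⁺(aq), Q = [Mg²⁺(aq)]^3 / [Ga³⁺(aq)]^2 = 20, giving log Q = 1.301.
E = E° − (0.0591/n)·log Q = +1.83 − (0.0591/6)(1.301) = +1.82 V.

+1.82 V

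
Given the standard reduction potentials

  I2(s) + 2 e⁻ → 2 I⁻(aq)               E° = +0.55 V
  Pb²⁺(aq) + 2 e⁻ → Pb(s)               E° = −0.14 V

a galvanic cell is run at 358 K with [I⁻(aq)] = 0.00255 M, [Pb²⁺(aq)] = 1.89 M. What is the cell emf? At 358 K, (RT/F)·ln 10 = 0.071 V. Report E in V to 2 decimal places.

I₂/I⁻ is reduced (cathode, E° = +0.55 V) and Pb²⁺/Pb is oxidized (anode).
E°cell = +0.55 − (−0.14) = +0.69 V, with n = 2 electrons transferred.
The balanced reaction is I2(s) + Pb(s) → 2 I⁻(aq) + Pb²⁺(aq), so Q = [I⁻(aq)]^2·[Pb²⁺(aq)] = 1.23×10^−5 and log Q = −4.910.
By the Nernst equation, E = +0.69 − (0.071/2)·(−4.910) = +0.86 V.

+0.86 V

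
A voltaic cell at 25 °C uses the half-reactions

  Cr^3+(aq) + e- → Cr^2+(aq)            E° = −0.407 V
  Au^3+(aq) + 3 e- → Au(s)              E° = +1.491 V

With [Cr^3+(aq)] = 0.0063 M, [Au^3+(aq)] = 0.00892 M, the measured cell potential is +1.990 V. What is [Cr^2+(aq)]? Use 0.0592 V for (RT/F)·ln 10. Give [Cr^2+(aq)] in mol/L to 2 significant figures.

1.1 M

With Au³⁺/Au at the cathode and Cr³⁺/Cr²⁺ at the anode, E°cell = +1.491 − (−0.407) = +1.898 V (n = 3).
Rearranging E = E° − (0.0592/n)·log Q gives log Q = 3(+1.898 − (+1.990))/0.0592 = −4.662.
Balancing electrons gives Au^3+(aq) + 3 Cr^2+(aq) → Au(s) + 3 Cr^3+(aq); thus Q = [Cr^3+(aq)]^3 / ([Au^3+(aq)]·[Cr^2+(aq)]^3).
Substituting the known concentrations and solving, log [Cr^2+(aq)] = 0.037 and [Cr^2+(aq)] = 1.1 M.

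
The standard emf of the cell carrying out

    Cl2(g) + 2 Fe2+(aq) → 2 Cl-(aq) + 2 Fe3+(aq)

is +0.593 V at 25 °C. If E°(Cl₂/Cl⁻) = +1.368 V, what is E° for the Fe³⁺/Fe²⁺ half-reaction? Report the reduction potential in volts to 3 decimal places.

In the reaction as written the Cl₂/Cl⁻ couple is reduced (cathode) and Fe³⁺/Fe²⁺ is oxidized (anode), so E°cell = E°(Cl₂/Cl⁻) − E°(Fe³⁺/Fe²⁺).
E°(Fe³⁺/Fe²⁺) = E°(cathode) − E°cell = +1.368 − (+0.593) = +0.775 V.

+0.775 V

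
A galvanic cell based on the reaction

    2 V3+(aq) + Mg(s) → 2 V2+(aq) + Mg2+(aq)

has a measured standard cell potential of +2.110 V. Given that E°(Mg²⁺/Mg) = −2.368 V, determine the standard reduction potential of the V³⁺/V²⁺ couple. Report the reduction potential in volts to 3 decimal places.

−0.258 V

In the reaction as written the V³⁺/V²⁺ couple is reduced (cathode) and Mg²⁺/Mg is oxidized (anode), so E°cell = E°(V³⁺/V²⁺) − E°(Mg²⁺/Mg).
E°(V³⁺/V²⁺) = E°cell + E°(anode) = +2.110 + (−2.368) = −0.258 V.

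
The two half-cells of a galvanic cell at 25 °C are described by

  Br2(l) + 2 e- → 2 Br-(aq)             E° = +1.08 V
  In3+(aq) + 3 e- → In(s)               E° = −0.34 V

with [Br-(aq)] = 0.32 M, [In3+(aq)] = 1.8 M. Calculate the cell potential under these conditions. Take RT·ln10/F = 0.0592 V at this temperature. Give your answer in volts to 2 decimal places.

+1.44 V

The Br₂/Br⁻ couple has the more positive E°, so it is the cathode; In³⁺/In is the anode.
The standard potential is +1.08 − (−0.34) = +1.42 V and the balanced reaction transfers n = 6 electrons.
The balanced reaction is 3 Br2(l) + 2 In(s) → 6 Br-(aq) + 2 In3+(aq), so Q = [Br-(aq)]^6·[In3+(aq)]^2 = 0.00348 and log Q = −2.459.
E = E° − (0.0592/n)·log Q = +1.42 − (0.0592/6)(−2.459) = +1.44 V.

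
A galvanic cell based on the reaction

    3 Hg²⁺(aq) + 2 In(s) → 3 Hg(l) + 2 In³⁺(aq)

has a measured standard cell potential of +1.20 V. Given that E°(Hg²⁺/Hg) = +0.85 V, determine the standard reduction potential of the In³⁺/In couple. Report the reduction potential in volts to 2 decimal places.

−0.35 V

In the reaction as written the Hg²⁺/Hg couple is reduced (cathode) and In³⁺/In is oxidized (anode), so E°cell = E°(Hg²⁺/Hg) − E°(In³⁺/In).
E°(In³⁺/In) = E°(cathode) − E°cell = +0.85 − (+1.20) = −0.35 V.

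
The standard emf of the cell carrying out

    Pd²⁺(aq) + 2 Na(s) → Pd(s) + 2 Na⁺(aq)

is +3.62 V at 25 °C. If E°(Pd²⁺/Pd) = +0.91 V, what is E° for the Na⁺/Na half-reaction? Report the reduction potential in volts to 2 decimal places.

In the reaction as written the Pd²⁺/Pd couple is reduced (cathode) and Na⁺/Na is oxidized (anode), so E°cell = E°(Pd²⁺/Pd) − E°(Na⁺/Na).
E°(Na⁺/Na) = E°(cathode) − E°cell = +0.91 − (+3.62) = −2.71 V.

−2.71 V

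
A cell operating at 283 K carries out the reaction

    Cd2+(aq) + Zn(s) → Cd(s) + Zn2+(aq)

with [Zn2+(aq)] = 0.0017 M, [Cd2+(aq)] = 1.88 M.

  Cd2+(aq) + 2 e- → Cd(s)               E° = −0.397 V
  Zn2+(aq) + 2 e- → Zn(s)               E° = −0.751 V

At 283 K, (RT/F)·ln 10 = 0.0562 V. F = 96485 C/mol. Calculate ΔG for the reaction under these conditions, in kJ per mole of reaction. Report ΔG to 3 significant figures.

−84.8 kJ/mol

With Cd²⁺/Cd reduced at the cathode, E°cell = −0.397 − (−0.751) = +0.354 V and n = 2.
The reaction quotient is [Zn2+(aq)] / [Cd2+(aq)] = 0.000904; by Nernst, E = +0.354 − (0.0562/2)(−3.044) = +0.4395 V.
ΔG = −nFE = −(2)(96485)(+0.4395) J/mol = −84.8 kJ/mol.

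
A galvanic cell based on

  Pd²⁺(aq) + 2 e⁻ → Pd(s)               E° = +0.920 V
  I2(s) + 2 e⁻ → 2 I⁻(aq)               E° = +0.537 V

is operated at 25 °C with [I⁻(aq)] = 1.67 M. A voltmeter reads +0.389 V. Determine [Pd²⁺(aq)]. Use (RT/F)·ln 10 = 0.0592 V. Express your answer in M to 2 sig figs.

Pd²⁺/Pd is the cathode (higher E°); E°cell = +0.920 − (+0.537) = +0.383 V with n = 2.
Since E = E° − (0.0592/n)·log Q, log Q = n(E° − E)/0.0592 = −0.203.
Balancing electrons gives Pd²⁺(aq) + 2 I⁻(aq) → Pd(s) + I2(s); thus Q = 1 / ([Pd²⁺(aq)]·[I⁻(aq)]^2).
Solving for the unknown gives log [Pd²⁺(aq)] = −0.242, so [Pd²⁺(aq)] ≈ 0.57 M.

0.57 M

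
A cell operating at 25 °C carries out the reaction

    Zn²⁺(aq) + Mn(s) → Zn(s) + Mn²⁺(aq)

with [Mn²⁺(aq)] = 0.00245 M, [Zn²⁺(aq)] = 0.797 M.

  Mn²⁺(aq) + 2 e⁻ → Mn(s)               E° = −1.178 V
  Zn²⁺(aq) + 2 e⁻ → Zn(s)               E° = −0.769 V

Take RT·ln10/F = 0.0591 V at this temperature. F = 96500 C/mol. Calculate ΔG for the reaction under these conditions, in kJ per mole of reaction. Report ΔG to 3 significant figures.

With Zn²⁺/Zn reduced at the cathode, E°cell = −0.769 − (−1.178) = +0.409 V and n = 2.
Q = [Mn²⁺(aq)] / [Zn²⁺(aq)] = 0.00307, so log Q = −2.512 and E = +0.409 − (0.0591/2)(−2.512) = +0.4832 V.
Then ΔG = −nFE = −2 × 96500 × +0.4832 J/mol = −93.3 kJ/mol.

−93.3 kJ/mol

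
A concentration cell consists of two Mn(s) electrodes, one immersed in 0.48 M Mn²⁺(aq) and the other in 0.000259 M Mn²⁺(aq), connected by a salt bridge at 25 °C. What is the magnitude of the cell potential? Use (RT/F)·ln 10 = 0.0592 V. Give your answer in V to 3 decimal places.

0.097 V

For a concentration cell E°cell = 0, since both electrodes use the same couple.
The compartment with the higher Mn²⁺(aq) concentration (0.48 M) acts as the cathode; ions are reduced there and produced at the dilute (0.000259 M) anode.
With n = 2, Ecell = −(0.0592/2)·log([dilute]/[conc]) = −(0.0592/2)·log(0.000259/0.48) = +0.097 V.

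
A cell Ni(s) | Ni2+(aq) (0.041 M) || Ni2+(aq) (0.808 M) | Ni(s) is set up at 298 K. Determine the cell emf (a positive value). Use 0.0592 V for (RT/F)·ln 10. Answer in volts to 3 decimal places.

For a concentration cell E°cell = 0, since both electrodes use the same couple.
The compartment with the higher Ni2+(aq) concentration (0.808 M) acts as the cathode; ions are reduced there and produced at the dilute (0.041 M) anode.
With n = 2, Ecell = −(0.0592/2)·log([dilute]/[conc]) = −(0.0592/2)·log(0.041/0.808) = +0.038 V.

0.038 V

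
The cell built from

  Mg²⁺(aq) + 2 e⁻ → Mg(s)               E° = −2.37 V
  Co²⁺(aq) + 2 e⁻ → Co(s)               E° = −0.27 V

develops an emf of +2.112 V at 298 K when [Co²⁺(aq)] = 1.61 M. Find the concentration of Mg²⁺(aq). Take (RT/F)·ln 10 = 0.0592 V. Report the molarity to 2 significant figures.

0.63 M

With Co²⁺/Co at the cathode and Mg²⁺/Mg at the anode, E°cell = −0.27 − (−2.37) = +2.10 V (n = 2).
From the Nernst equation, log Q = n(E° − E)/0.0592 = 2·(+2.10 − (+2.112))/0.0592 = −0.405.
Balancing electrons gives Co²⁺(aq) + Mg(s) → Co(s) + Mg²⁺(aq); thus Q = [Mg²⁺(aq)] / [Co²⁺(aq)].
Isolating [Mg²⁺(aq)] in Q = 10^{−0.405} yields log [Mg²⁺(aq)] = −0.198, i.e. 0.63 M.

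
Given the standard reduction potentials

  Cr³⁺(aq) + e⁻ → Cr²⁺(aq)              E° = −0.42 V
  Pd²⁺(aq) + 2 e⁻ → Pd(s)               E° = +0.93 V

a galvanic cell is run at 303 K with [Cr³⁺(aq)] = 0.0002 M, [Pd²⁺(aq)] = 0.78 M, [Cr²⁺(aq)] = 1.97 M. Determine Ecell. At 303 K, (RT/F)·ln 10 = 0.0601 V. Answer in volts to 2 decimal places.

+1.59 V

The Pd²⁺/Pd couple has the more positive E°, so it is the cathode; Cr³⁺/Cr²⁺ is the anode.
E°cell = E°cat − E°an = +0.93 − (−0.42) = +1.35 V; n = 2.
For the overall reaction Pd²⁺(aq) + 2 Cr²⁺(aq) → Pd(s) + 2 Cr³⁺(aq), Q = [Cr³⁺(aq)]^2 / ([Pd²⁺(aq)]·[Cr²⁺(aq)]^2) = 1.32×10^−8, giving log Q = −7.879.
By the Nernst equation, E = +1.35 − (0.0601/2)·(−7.879) = +1.59 V.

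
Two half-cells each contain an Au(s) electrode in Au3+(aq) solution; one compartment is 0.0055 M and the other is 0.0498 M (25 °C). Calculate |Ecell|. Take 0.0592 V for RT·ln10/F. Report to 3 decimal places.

For a concentration cell E°cell = 0, since both electrodes use the same couple.
The compartment with the higher Au3+(aq) concentration (0.0498 M) acts as the cathode; ions are reduced there and produced at the dilute (0.0055 M) anode.
With n = 3, Ecell = −(0.0592/3)·log([dilute]/[conc]) = −(0.0592/3)·log(0.0055/0.0498) = +0.019 V.

0.019 V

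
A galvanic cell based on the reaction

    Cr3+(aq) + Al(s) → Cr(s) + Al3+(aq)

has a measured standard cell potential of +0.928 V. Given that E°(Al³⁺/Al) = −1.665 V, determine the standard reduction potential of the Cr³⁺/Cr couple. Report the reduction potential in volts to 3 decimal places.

In the reaction as written the Cr³⁺/Cr couple is reduced (cathode) and Al³⁺/Al is oxidized (anode), so E°cell = E°(Cr³⁺/Cr) − E°(Al³⁺/Al).
E°(Cr³⁺/Cr) = E°cell + E°(anode) = +0.928 + (−1.665) = −0.737 V.

−0.737 V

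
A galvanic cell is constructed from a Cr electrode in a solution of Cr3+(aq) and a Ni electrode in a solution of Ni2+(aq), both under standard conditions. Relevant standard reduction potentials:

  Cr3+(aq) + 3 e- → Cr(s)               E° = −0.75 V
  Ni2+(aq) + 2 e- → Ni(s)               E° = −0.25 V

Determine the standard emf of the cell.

+0.50 V

Of the two couples in this cell, the one with the more positive reduction potential is reduced at the cathode: here that is Ni²⁺/Ni (−0.25 V); Cr³⁺/Cr (−0.75 V) is the anode.
E°cell = E°(cathode) − E°(anode) = −0.25 − (−0.75) = +0.50 V.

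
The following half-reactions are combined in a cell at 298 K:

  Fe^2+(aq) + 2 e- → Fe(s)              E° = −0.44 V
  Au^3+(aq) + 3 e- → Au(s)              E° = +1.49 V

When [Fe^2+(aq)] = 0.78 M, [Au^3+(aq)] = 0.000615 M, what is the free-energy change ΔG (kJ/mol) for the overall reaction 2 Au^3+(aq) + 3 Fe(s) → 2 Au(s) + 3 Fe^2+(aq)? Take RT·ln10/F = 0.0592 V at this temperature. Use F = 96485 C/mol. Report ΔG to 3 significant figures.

E°cell = +1.49 − (−0.44) = +1.93 V; the balanced reaction transfers n = 6 electrons.
Q = [Fe^2+(aq)]^3 / [Au^3+(aq)]^2 = 1.25×10^6, so log Q = 6.099 and E = +1.93 − (0.0592/6)(6.099) = +1.8698 V.
Finally ΔG = −nFE = −(6)(96485 C/mol)(+1.8698 V) = −1080 kJ/mol.

−1080 kJ/mol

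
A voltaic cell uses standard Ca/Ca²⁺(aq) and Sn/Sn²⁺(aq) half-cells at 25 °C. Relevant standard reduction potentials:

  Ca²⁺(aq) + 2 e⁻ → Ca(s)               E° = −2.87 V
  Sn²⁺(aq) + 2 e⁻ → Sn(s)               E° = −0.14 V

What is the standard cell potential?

Of the two couples in this cell, the one with the more positive reduction potential is reduced at the cathode: here that is Sn²⁺/Sn (−0.14 V); Ca²⁺/Ca (−2.87 V) is the anode.
E°cell = E°(cathode) − E°(anode) = −0.14 − (−2.87) = +2.73 V.

+2.73 V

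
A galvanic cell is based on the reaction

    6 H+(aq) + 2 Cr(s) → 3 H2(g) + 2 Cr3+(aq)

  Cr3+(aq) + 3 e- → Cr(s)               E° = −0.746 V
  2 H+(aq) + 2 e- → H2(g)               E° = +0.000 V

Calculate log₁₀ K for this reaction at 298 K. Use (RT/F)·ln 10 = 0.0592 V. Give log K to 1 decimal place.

log K = 75.6

The 2H⁺/H₂ couple is reduced (cathode); E°cell = +0.000 − (−0.746) = +0.746 V with n = 6.
At equilibrium E = 0, so log K = nE°cell / 0.0592 = (6)(+0.746) / 0.0592 = 75.6.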